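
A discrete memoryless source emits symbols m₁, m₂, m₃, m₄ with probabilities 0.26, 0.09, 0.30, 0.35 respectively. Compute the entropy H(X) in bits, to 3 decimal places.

H = −Σ pᵢ log₂ pᵢ.
−0.26·log₂(0.26) = 0.5053
−0.09·log₂(0.09) = 0.3127
−0.30·log₂(0.30) = 0.5211
−0.35·log₂(0.35) = 0.5301
Sum ≈ 1.8691 → 1.869 bits.

1.869 bits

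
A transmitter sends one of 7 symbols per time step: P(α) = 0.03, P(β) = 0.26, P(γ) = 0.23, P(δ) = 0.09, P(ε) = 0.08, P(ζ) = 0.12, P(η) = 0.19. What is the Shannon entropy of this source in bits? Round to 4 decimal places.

2.5712 bits

H = −Σ pᵢ log₂ pᵢ.
−0.03·log₂(0.03) = 0.1518
−0.26·log₂(0.26) = 0.5053
−0.23·log₂(0.23) = 0.4877
−0.09·log₂(0.09) = 0.3127
−0.08·log₂(0.08) = 0.2915
−0.12·log₂(0.12) = 0.3671
−0.19·log₂(0.19) = 0.4552
Sum ≈ 2.5712 → 2.5712 bits.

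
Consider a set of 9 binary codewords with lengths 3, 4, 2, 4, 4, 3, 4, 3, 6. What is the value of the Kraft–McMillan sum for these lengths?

With common denominator 2^6 = 64: Σ 2^(−ℓᵢ) = 8/64 + 4/64 + 16/64 + 4/64 + 4/64 + 8/64 + 4/64 + 8/64 + 1/64 = 57/64 = 0.890625.

0.890625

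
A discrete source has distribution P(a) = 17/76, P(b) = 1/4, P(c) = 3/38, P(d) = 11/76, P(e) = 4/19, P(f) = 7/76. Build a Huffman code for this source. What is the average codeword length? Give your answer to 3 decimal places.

Repeatedly combine the two least-probable nodes; the expected code length is the sum of the merged weights.
merge 3/38 + 7/76 → 13/76
merge 11/76 + 13/76 → 6/19
merge 4/19 + 17/76 → 33/76
merge 1/4 + 6/19 → 43/76
merge 33/76 + 43/76 → 1
L = 13/76 + 6/19 + 33/76 + 43/76 + 1 = 189/76 ≈ 2.487 bits/symbol.

2.487 bits/symbol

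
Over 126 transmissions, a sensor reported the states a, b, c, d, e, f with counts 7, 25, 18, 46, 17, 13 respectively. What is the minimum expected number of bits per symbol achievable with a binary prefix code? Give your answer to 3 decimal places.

2.429 bits/symbol

Probabilities are the counts divided by 126.
Repeatedly combine the two least-probable nodes; the expected code length is the sum of the merged weights.
merge 1/18 + 13/126 → 10/63
merge 17/126 + 1/7 → 5/18
merge 10/63 + 25/126 → 5/14
merge 5/18 + 5/14 → 40/63
merge 23/63 + 40/63 → 1
L = 10/63 + 5/18 + 5/14 + 40/63 + 1 = 17/7 ≈ 2.429 bits/symbol.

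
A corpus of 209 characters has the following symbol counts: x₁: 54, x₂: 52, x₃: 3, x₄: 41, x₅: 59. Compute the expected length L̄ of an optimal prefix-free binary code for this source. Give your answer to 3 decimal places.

Probabilities are the counts divided by 209.
Repeatedly combine the two least-probable nodes; the expected code length is the sum of the merged weights.
merge 3/209 + 41/209 → 4/19
merge 4/19 + 52/209 → 96/209
merge 54/209 + 59/209 → 113/209
merge 96/209 + 113/209 → 1
L = 4/19 + 96/209 + 113/209 + 1 = 42/19 ≈ 2.211 bits/symbol.

2.211 bits/symbol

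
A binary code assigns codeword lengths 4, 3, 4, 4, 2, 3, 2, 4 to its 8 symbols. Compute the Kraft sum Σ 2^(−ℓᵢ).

With common denominator 2^4 = 16: Σ 2^(−ℓᵢ) = 1/16 + 2/16 + 1/16 + 1/16 + 4/16 + 2/16 + 4/16 + 1/16 = 16/16 = 1.

1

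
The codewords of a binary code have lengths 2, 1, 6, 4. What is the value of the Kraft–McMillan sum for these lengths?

With common denominator 2^6 = 64: Σ 2^(−ℓᵢ) = 16/64 + 32/64 + 1/64 + 4/64 = 53/64 = 0.828125.

0.828125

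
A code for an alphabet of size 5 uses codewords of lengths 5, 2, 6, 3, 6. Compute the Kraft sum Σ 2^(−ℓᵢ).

With common denominator 2^6 = 64: Σ 2^(−ℓᵢ) = 2/64 + 16/64 + 1/64 + 8/64 + 1/64 = 28/64 = 0.4375.

0.4375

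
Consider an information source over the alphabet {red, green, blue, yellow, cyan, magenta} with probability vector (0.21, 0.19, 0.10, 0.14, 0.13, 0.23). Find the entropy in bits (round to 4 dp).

2.5277 bits

H = −Σ pᵢ log₂ pᵢ.
−0.21·log₂(0.21) = 0.4728
−0.19·log₂(0.19) = 0.4552
−0.10·log₂(0.10) = 0.3322
−0.14·log₂(0.14) = 0.3971
−0.13·log₂(0.13) = 0.3826
−0.23·log₂(0.23) = 0.4877
Sum ≈ 2.5277 → 2.5277 bits.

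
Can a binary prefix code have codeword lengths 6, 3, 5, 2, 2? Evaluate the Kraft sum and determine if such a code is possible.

With common denominator 2^6 = 64: Σ 2^(−ℓᵢ) = 1/64 + 8/64 + 2/64 + 16/64 + 16/64 = 43/64 = 0.671875.
Kraft's inequality requires Σ ≤ 1; here Σ = 0.671875 ≤ 1, so such a prefix code exists.

0.671875; yes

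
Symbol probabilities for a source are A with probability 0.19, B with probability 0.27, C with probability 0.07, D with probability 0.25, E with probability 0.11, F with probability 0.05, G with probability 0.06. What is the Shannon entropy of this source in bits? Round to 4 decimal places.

2.5437 bits

H = −Σ pᵢ log₂ pᵢ.
−0.19·log₂(0.19) = 0.4552
−0.27·log₂(0.27) = 0.5100
−0.07·log₂(0.07) = 0.2686
−0.25·log₂(0.25) = 0.5000
−0.11·log₂(0.11) = 0.3503
−0.05·log₂(0.05) = 0.2161
−0.06·log₂(0.06) = 0.2435
Sum ≈ 2.5437 → 2.5437 bits.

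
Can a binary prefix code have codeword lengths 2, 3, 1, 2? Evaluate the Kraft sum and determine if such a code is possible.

1.125; no

With common denominator 2^3 = 8: Σ 2^(−ℓᵢ) = 2/8 + 1/8 + 4/8 + 2/8 = 9/8 = 1.125.
Kraft's inequality requires Σ ≤ 1; here Σ = 1.125 > 1, so no such prefix code exists.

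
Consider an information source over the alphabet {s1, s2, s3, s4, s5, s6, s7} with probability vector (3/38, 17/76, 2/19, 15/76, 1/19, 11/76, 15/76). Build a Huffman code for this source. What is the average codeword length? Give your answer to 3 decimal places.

Repeatedly combine the two least-probable nodes; the expected code length is the sum of the merged weights.
merge 1/19 + 3/38 → 5/38
merge 2/19 + 5/38 → 9/38
merge 11/76 + 15/76 → 13/38
merge 15/76 + 17/76 → 8/19
merge 9/38 + 13/38 → 11/19
merge 8/19 + 11/19 → 1
L = 5/38 + 9/38 + 13/38 + 8/19 + 11/19 + 1 = 103/38 ≈ 2.711 bits/symbol.

2.711 bits/symbol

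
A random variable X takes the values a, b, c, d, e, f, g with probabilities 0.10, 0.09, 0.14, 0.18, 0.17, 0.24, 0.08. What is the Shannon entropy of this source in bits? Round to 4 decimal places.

H = −Σ pᵢ log₂ pᵢ.
−0.10·log₂(0.10) = 0.3322
−0.09·log₂(0.09) = 0.3127
−0.14·log₂(0.14) = 0.3971
−0.18·log₂(0.18) = 0.4453
−0.17·log₂(0.17) = 0.4346
−0.24·log₂(0.24) = 0.4941
−0.08·log₂(0.08) = 0.2915
Sum ≈ 2.7075 → 2.7075 bits.

2.7075 bits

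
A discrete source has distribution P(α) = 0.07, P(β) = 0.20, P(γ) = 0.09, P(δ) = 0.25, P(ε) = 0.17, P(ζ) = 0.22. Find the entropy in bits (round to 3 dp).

2.461 bits

H = −Σ pᵢ log₂ pᵢ.
−0.07·log₂(0.07) = 0.2686
−0.20·log₂(0.20) = 0.4644
−0.09·log₂(0.09) = 0.3127
−0.25·log₂(0.25) = 0.5000
−0.17·log₂(0.17) = 0.4346
−0.22·log₂(0.22) = 0.4806
Sum ≈ 2.4608 → 2.461 bits.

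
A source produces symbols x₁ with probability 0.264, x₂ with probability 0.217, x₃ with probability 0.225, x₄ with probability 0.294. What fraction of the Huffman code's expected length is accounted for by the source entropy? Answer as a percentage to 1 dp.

Entropy H = −Σ p log₂ p ≈ 1.9890 bits.
Huffman merges: 217/1000+9/40→221/500; 33/125+147/500→279/500; 221/500+279/500→1. L = 2 ≈ 2.0000.
Efficiency = H/L = 1.9890/2.0000 = 99.5%.

99.5%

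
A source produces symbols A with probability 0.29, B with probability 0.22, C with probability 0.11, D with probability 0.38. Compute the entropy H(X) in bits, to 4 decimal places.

1.8792 bits

H = −Σ pᵢ log₂ pᵢ.
−0.29·log₂(0.29) = 0.5179
−0.22·log₂(0.22) = 0.4806
−0.11·log₂(0.11) = 0.3503
−0.38·log₂(0.38) = 0.5305
Sum ≈ 1.8792 → 1.8792 bits.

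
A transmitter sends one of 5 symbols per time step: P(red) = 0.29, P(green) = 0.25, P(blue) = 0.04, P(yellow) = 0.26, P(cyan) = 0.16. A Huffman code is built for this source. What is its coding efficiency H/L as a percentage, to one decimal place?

Entropy H = −Σ p log₂ p ≈ 2.1320 bits.
Huffman merges: 1/25+4/25→1/5; 1/5+1/4→9/20; 13/50+29/100→11/20; 9/20+11/20→1. L = 11/5 ≈ 2.2000.
Efficiency = H/L = 2.1320/2.2000 = 96.9%.

96.9%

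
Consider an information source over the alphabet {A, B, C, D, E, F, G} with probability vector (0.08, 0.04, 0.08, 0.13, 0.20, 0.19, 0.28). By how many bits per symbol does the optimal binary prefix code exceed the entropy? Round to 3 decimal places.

0.055 bits

Entropy H = −Σ p log₂ p ≈ 2.5852 bits.
Huffman merges: 1/25+2/25→3/25; 2/25+3/25→1/5; 13/100+19/100→8/25; 1/5+1/5→2/5; 7/25+8/25→3/5; 2/5+3/5→1. L = 66/25 ≈ 2.6400.
L − H = 2.6400 − 2.5852 = 0.055 bits.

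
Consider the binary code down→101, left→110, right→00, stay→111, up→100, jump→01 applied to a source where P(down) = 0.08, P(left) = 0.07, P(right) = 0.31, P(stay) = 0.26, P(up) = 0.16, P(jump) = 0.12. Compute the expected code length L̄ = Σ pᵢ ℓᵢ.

2.57 bits/symbol

L̄ = Σ pᵢ·ℓᵢ = 0.08·3 + 0.07·3 + 0.31·2 + 0.26·3 + 0.16·3 + 0.12·2 = 2.57 bits/symbol.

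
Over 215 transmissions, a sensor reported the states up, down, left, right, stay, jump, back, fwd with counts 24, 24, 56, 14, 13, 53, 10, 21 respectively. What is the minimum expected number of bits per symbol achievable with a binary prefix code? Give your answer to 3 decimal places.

Probabilities are the counts divided by 215.
Repeatedly combine the two least-probable nodes; the expected code length is the sum of the merged weights.
merge 2/43 + 13/215 → 23/215
merge 14/215 + 21/215 → 7/43
merge 23/215 + 24/215 → 47/215
merge 24/215 + 7/43 → 59/215
merge 47/215 + 53/215 → 20/43
merge 56/215 + 59/215 → 23/43
merge 20/43 + 23/43 → 1
L = 23/215 + 7/43 + 47/215 + 59/215 + 20/43 + 23/43 + 1 = 594/215 ≈ 2.763 bits/symbol.

2.763 bits/symbol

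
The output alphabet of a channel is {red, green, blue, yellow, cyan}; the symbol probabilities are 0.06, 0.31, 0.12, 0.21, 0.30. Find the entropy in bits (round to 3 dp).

H = −Σ pᵢ log₂ pᵢ.
−0.06·log₂(0.06) = 0.2435
−0.31·log₂(0.31) = 0.5238
−0.12·log₂(0.12) = 0.3671
−0.21·log₂(0.21) = 0.4728
−0.30·log₂(0.30) = 0.5211
Sum ≈ 2.1283 → 2.128 bits.

2.128 bits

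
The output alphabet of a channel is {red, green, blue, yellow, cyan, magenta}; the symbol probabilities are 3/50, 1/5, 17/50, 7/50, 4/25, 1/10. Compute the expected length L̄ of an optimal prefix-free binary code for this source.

2.46 bits/symbol

Repeatedly combine the two least-probable nodes; the expected code length is the sum of the merged weights.
merge 3/50 + 1/10 → 4/25
merge 7/50 + 4/25 → 3/10
merge 4/25 + 1/5 → 9/25
merge 3/10 + 17/50 → 16/25
merge 9/25 + 16/25 → 1
L = 4/25 + 3/10 + 9/25 + 16/25 + 1 = 123/50 = 2.46 bits/symbol.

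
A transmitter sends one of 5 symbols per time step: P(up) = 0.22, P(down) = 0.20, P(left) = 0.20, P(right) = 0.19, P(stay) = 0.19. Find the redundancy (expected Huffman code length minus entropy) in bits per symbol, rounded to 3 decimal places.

0.060 bits

Entropy H = −Σ p log₂ p ≈ 2.3198 bits.
Huffman merges: 19/100+19/100→19/50; 1/5+1/5→2/5; 11/50+19/50→3/5; 2/5+3/5→1. L = 119/50 ≈ 2.3800.
L − H = 2.3800 − 2.3198 = 0.060 bits.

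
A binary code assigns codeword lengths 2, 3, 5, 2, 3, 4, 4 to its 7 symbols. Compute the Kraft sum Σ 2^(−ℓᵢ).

With common denominator 2^5 = 32: Σ 2^(−ℓᵢ) = 8/32 + 4/32 + 1/32 + 8/32 + 4/32 + 2/32 + 2/32 = 29/32 = 0.90625.

0.90625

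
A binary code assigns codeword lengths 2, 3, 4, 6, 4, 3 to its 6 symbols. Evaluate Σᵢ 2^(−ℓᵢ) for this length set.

With common denominator 2^6 = 64: Σ 2^(−ℓᵢ) = 16/64 + 8/64 + 4/64 + 1/64 + 4/64 + 8/64 = 41/64 = 0.640625.

0.640625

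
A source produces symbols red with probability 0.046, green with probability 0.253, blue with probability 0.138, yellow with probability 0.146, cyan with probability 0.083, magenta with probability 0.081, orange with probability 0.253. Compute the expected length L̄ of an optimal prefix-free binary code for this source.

Repeatedly combine the two least-probable nodes; the expected code length is the sum of the merged weights.
merge 23/500 + 81/1000 → 127/1000
merge 83/1000 + 127/1000 → 21/100
merge 69/500 + 73/500 → 71/250
merge 21/100 + 253/1000 → 463/1000
merge 253/1000 + 71/250 → 537/1000
merge 463/1000 + 537/1000 → 1
L = 127/1000 + 21/100 + 71/250 + 463/1000 + 537/1000 + 1 = 2621/1000 = 2.621 bits/symbol.

2.621 bits/symbol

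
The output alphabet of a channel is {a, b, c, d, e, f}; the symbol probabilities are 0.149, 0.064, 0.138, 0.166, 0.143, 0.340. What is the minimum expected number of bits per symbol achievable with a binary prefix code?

2.494 bits/symbol

Repeatedly combine the two least-probable nodes; the expected code length is the sum of the merged weights.
merge 8/125 + 69/500 → 101/500
merge 143/1000 + 149/1000 → 73/250
merge 83/500 + 101/500 → 46/125
merge 73/250 + 17/50 → 79/125
merge 46/125 + 79/125 → 1
L = 101/500 + 73/250 + 46/125 + 79/125 + 1 = 1247/500 = 2.494 bits/symbol.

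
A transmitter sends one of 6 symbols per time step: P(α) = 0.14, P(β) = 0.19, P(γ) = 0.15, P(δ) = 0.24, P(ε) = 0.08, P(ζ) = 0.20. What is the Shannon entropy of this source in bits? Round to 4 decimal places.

H = −Σ pᵢ log₂ pᵢ.
−0.14·log₂(0.14) = 0.3971
−0.19·log₂(0.19) = 0.4552
−0.15·log₂(0.15) = 0.4105
−0.24·log₂(0.24) = 0.4941
−0.08·log₂(0.08) = 0.2915
−0.20·log₂(0.20) = 0.4644
Sum ≈ 2.5129 → 2.5129 bits.

2.5129 bits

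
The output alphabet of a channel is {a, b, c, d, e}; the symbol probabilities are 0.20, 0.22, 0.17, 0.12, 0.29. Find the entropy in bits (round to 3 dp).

2.265 bits

H = −Σ pᵢ log₂ pᵢ.
−0.20·log₂(0.20) = 0.4644
−0.22·log₂(0.22) = 0.4806
−0.17·log₂(0.17) = 0.4346
−0.12·log₂(0.12) = 0.3671
−0.29·log₂(0.29) = 0.5179
Sum ≈ 2.2645 → 2.265 bits.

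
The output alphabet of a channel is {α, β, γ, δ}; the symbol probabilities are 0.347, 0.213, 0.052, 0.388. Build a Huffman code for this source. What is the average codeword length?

Repeatedly combine the two least-probable nodes; the expected code length is the sum of the merged weights.
merge 13/250 + 213/1000 → 53/200
merge 53/200 + 347/1000 → 153/250
merge 97/250 + 153/250 → 1
L = 53/200 + 153/250 + 1 = 1877/1000 = 1.877 bits/symbol.

1.877 bits/symbol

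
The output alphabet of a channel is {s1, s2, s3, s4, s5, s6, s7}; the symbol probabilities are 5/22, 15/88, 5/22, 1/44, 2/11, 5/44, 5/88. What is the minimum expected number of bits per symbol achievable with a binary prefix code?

Repeatedly combine the two least-probable nodes; the expected code length is the sum of the merged weights.
merge 1/44 + 5/88 → 7/88
merge 7/88 + 5/44 → 17/88
merge 15/88 + 2/11 → 31/88
merge 17/88 + 5/22 → 37/88
merge 5/22 + 31/88 → 51/88
merge 37/88 + 51/88 → 1
L = 7/88 + 17/88 + 31/88 + 37/88 + 51/88 + 1 = 21/8 = 2.625 bits/symbol.

2.625 bits/symbol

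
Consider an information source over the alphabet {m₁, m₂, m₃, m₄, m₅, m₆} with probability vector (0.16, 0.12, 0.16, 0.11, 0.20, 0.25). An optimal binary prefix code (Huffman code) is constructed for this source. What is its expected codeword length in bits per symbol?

2.55 bits/symbol

Repeatedly combine the two least-probable nodes; the expected code length is the sum of the merged weights.
merge 11/100 + 3/25 → 23/100
merge 4/25 + 4/25 → 8/25
merge 1/5 + 23/100 → 43/100
merge 1/4 + 8/25 → 57/100
merge 43/100 + 57/100 → 1
L = 23/100 + 8/25 + 43/100 + 57/100 + 1 = 51/20 = 2.55 bits/symbol.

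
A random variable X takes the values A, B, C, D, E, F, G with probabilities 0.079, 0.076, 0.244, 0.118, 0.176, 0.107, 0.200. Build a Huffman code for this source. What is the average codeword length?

2.711 bits/symbol

Repeatedly combine the two least-probable nodes; the expected code length is the sum of the merged weights.
merge 19/250 + 79/1000 → 31/200
merge 107/1000 + 59/500 → 9/40
merge 31/200 + 22/125 → 331/1000
merge 1/5 + 9/40 → 17/40
merge 61/250 + 331/1000 → 23/40
merge 17/40 + 23/40 → 1
L = 31/200 + 9/40 + 331/1000 + 17/40 + 23/40 + 1 = 2711/1000 = 2.711 bits/symbol.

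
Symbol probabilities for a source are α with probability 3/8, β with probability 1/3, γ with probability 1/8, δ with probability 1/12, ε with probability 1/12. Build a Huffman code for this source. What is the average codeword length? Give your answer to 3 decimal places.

2.083 bits/symbol

Repeatedly combine the two least-probable nodes; the expected code length is the sum of the merged weights.
merge 1/12 + 1/12 → 1/6
merge 1/8 + 1/6 → 7/24
merge 7/24 + 1/3 → 5/8
merge 3/8 + 5/8 → 1
L = 1/6 + 7/24 + 5/8 + 1 = 25/12 ≈ 2.083 bits/symbol.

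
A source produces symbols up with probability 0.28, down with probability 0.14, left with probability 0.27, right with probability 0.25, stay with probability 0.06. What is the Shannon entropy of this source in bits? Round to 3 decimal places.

2.165 bits

H = −Σ pᵢ log₂ pᵢ.
−0.28·log₂(0.28) = 0.5142
−0.14·log₂(0.14) = 0.3971
−0.27·log₂(0.27) = 0.5100
−0.25·log₂(0.25) = 0.5000
−0.06·log₂(0.06) = 0.2435
Sum ≈ 2.1649 → 2.165 bits.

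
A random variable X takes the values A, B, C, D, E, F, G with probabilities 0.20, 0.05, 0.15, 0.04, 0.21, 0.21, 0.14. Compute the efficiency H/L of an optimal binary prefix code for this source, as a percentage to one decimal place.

98.1%

Entropy H = −Σ p log₂ p ≈ 2.6195 bits.
Huffman merges: 1/25+1/20→9/100; 9/100+7/50→23/100; 3/20+1/5→7/20; 21/100+21/100→21/50; 23/100+7/20→29/50; 21/50+29/50→1. L = 267/100 ≈ 2.6700.
Efficiency = H/L = 2.6195/2.6700 = 98.1%.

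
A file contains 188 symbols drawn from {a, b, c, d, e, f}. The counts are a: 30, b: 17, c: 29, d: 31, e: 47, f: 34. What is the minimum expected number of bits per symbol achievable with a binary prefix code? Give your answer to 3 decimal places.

2.569 bits/symbol

Probabilities are the counts divided by 188.
Repeatedly combine the two least-probable nodes; the expected code length is the sum of the merged weights.
merge 17/188 + 29/188 → 23/94
merge 15/94 + 31/188 → 61/188
merge 17/94 + 23/94 → 20/47
merge 1/4 + 61/188 → 27/47
merge 20/47 + 27/47 → 1
L = 23/94 + 61/188 + 20/47 + 27/47 + 1 = 483/188 ≈ 2.569 bits/symbol.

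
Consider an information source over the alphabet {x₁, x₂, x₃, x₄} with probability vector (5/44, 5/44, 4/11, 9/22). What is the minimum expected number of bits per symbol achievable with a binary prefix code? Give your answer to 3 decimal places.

Repeatedly combine the two least-probable nodes; the expected code length is the sum of the merged weights.
merge 5/44 + 5/44 → 5/22
merge 5/22 + 4/11 → 13/22
merge 9/22 + 13/22 → 1
L = 5/22 + 13/22 + 1 = 20/11 ≈ 1.818 bits/symbol.

1.818 bits/symbol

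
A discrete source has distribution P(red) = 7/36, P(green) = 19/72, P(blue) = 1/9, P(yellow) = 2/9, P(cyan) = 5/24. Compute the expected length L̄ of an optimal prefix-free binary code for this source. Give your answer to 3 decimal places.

2.306 bits/symbol

Repeatedly combine the two least-probable nodes; the expected code length is the sum of the merged weights.
merge 1/9 + 7/36 → 11/36
merge 5/24 + 2/9 → 31/72
merge 19/72 + 11/36 → 41/72
merge 31/72 + 41/72 → 1
L = 11/36 + 31/72 + 41/72 + 1 = 83/36 ≈ 2.306 bits/symbol.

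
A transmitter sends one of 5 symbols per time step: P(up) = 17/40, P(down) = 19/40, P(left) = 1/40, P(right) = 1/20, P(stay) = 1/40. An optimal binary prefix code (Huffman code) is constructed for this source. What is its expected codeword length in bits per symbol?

Repeatedly combine the two least-probable nodes; the expected code length is the sum of the merged weights.
merge 1/40 + 1/40 → 1/20
merge 1/20 + 1/20 → 1/10
merge 1/10 + 17/40 → 21/40
merge 19/40 + 21/40 → 1
L = 1/20 + 1/10 + 21/40 + 1 = 67/40 = 1.675 bits/symbol.

1.675 bits/symbol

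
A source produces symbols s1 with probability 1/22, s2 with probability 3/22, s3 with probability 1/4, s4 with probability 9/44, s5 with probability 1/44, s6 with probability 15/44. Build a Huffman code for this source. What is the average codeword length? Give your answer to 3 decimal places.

2.273 bits/symbol

Repeatedly combine the two least-probable nodes; the expected code length is the sum of the merged weights.
merge 1/44 + 1/22 → 3/44
merge 3/44 + 3/22 → 9/44
merge 9/44 + 9/44 → 9/22
merge 1/4 + 15/44 → 13/22
merge 9/22 + 13/22 → 1
L = 3/44 + 9/44 + 9/22 + 13/22 + 1 = 25/11 ≈ 2.273 bits/symbol.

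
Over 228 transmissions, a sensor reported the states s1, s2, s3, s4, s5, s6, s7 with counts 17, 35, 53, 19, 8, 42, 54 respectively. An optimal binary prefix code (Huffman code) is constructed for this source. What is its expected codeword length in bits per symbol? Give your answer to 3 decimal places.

2.640 bits/symbol

Probabilities are the counts divided by 228.
Repeatedly combine the two least-probable nodes; the expected code length is the sum of the merged weights.
merge 2/57 + 17/228 → 25/228
merge 1/12 + 25/228 → 11/57
merge 35/228 + 7/38 → 77/228
merge 11/57 + 53/228 → 97/228
merge 9/38 + 77/228 → 131/228
merge 97/228 + 131/228 → 1
L = 25/228 + 11/57 + 77/228 + 97/228 + 131/228 + 1 = 301/114 ≈ 2.640 bits/symbol.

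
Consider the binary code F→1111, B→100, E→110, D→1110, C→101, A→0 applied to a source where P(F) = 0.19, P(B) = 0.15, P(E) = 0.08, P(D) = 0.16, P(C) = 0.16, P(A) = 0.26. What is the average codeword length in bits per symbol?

2.83 bits/symbol

L̄ = Σ pᵢ·ℓᵢ = 0.19·4 + 0.15·3 + 0.08·3 + 0.16·4 + 0.16·3 + 0.26·1 = 2.83 bits/symbol.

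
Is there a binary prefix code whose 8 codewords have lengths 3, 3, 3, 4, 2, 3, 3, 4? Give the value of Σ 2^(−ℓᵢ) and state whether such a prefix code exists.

1; yes

With common denominator 2^4 = 16: Σ 2^(−ℓᵢ) = 2/16 + 2/16 + 2/16 + 1/16 + 4/16 + 2/16 + 2/16 + 1/16 = 16/16 = 1.
Kraft's inequality requires Σ ≤ 1; here Σ = 1 ≤ 1, so such a prefix code exists.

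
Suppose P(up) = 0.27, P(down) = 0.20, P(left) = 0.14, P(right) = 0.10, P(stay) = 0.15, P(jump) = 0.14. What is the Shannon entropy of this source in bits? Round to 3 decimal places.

H = −Σ pᵢ log₂ pᵢ.
−0.27·log₂(0.27) = 0.5100
−0.20·log₂(0.20) = 0.4644
−0.14·log₂(0.14) = 0.3971
−0.10·log₂(0.10) = 0.3322
−0.15·log₂(0.15) = 0.4105
−0.14·log₂(0.14) = 0.3971
Sum ≈ 2.5114 → 2.511 bits.

2.511 bits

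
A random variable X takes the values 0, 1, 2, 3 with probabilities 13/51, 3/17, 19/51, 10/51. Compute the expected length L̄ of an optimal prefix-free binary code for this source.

2 bits/symbol

Repeatedly combine the two least-probable nodes; the expected code length is the sum of the merged weights.
merge 3/17 + 10/51 → 19/51
merge 13/51 + 19/51 → 32/51
merge 19/51 + 32/51 → 1
L = 19/51 + 32/51 + 1 = 2 bits/symbol.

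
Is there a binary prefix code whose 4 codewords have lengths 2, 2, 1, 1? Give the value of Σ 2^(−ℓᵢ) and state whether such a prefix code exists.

With common denominator 2^2 = 4: Σ 2^(−ℓᵢ) = 1/4 + 1/4 + 2/4 + 2/4 = 6/4 = 1.5.
Kraft's inequality requires Σ ≤ 1; here Σ = 1.5 > 1, so no such prefix code exists.

1.5; no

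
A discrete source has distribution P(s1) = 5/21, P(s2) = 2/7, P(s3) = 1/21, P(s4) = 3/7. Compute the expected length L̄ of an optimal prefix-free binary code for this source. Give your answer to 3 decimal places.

1.857 bits/symbol

Repeatedly combine the two least-probable nodes; the expected code length is the sum of the merged weights.
merge 1/21 + 5/21 → 2/7
merge 2/7 + 2/7 → 4/7
merge 3/7 + 4/7 → 1
L = 2/7 + 4/7 + 1 = 13/7 ≈ 1.857 bits/symbol.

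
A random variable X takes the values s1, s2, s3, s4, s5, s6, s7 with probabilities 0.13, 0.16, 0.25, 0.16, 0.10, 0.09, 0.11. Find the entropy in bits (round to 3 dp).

2.724 bits

H = −Σ pᵢ log₂ pᵢ.
−0.13·log₂(0.13) = 0.3826
−0.16·log₂(0.16) = 0.4230
−0.25·log₂(0.25) = 0.5000
−0.16·log₂(0.16) = 0.4230
−0.10·log₂(0.10) = 0.3322
−0.09·log₂(0.09) = 0.3127
−0.11·log₂(0.11) = 0.3503
Sum ≈ 2.7238 → 2.724 bits.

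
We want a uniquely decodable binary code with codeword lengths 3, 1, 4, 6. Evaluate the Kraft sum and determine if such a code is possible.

With common denominator 2^6 = 64: Σ 2^(−ℓᵢ) = 8/64 + 32/64 + 4/64 + 1/64 = 45/64 = 0.703125.
Kraft's inequality requires Σ ≤ 1; here Σ = 0.703125 ≤ 1, so such a prefix code exists.

0.703125; yes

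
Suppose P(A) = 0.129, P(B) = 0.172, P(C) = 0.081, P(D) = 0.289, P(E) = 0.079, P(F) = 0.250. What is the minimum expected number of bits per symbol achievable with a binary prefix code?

2.449 bits/symbol

Repeatedly combine the two least-probable nodes; the expected code length is the sum of the merged weights.
merge 79/1000 + 81/1000 → 4/25
merge 129/1000 + 4/25 → 289/1000
merge 43/250 + 1/4 → 211/500
merge 289/1000 + 289/1000 → 289/500
merge 211/500 + 289/500 → 1
L = 4/25 + 289/1000 + 211/500 + 289/500 + 1 = 2449/1000 = 2.449 bits/symbol.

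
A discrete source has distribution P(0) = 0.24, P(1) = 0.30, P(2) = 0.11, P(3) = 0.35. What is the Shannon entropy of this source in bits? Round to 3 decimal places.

H = −Σ pᵢ log₂ pᵢ.
−0.24·log₂(0.24) = 0.4941
−0.30·log₂(0.30) = 0.5211
−0.11·log₂(0.11) = 0.3503
−0.35·log₂(0.35) = 0.5301
Sum ≈ 1.8956 → 1.896 bits.

1.896 bits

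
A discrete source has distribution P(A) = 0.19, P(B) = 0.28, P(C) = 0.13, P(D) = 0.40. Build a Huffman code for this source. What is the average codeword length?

1.92 bits/symbol

Repeatedly combine the two least-probable nodes; the expected code length is the sum of the merged weights.
merge 13/100 + 19/100 → 8/25
merge 7/25 + 8/25 → 3/5
merge 2/5 + 3/5 → 1
L = 8/25 + 3/5 + 1 = 48/25 = 1.92 bits/symbol.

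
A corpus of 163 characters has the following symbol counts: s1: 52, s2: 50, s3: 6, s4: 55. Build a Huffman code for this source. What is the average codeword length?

2 bits/symbol

Probabilities are the counts divided by 163.
Repeatedly combine the two least-probable nodes; the expected code length is the sum of the merged weights.
merge 6/163 + 50/163 → 56/163
merge 52/163 + 55/163 → 107/163
merge 56/163 + 107/163 → 1
L = 56/163 + 107/163 + 1 = 2 bits/symbol.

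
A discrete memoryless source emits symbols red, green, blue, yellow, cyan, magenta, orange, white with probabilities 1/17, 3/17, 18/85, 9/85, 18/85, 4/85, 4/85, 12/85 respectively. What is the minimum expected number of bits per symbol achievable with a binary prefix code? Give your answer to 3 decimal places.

2.824 bits/symbol

Repeatedly combine the two least-probable nodes; the expected code length is the sum of the merged weights.
merge 4/85 + 4/85 → 8/85
merge 1/17 + 8/85 → 13/85
merge 9/85 + 12/85 → 21/85
merge 13/85 + 3/17 → 28/85
merge 18/85 + 18/85 → 36/85
merge 21/85 + 28/85 → 49/85
merge 36/85 + 49/85 → 1
L = 8/85 + 13/85 + 21/85 + 28/85 + 36/85 + 49/85 + 1 = 48/17 ≈ 2.824 bits/symbol.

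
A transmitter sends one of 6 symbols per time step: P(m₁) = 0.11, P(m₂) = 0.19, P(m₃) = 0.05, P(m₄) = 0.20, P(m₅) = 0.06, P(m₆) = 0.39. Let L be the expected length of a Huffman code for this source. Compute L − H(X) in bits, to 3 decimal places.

0.071 bits

Entropy H = −Σ p log₂ p ≈ 2.2593 bits.
Huffman merges: 1/20+3/50→11/100; 11/100+11/100→11/50; 19/100+1/5→39/100; 11/50+39/100→61/100; 39/100+61/100→1. L = 233/100 ≈ 2.3300.
L − H = 2.3300 − 2.2593 = 0.071 bits.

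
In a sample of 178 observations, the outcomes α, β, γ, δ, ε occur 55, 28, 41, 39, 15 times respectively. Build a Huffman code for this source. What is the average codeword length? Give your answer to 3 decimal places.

2.242 bits/symbol

Probabilities are the counts divided by 178.
Repeatedly combine the two least-probable nodes; the expected code length is the sum of the merged weights.
merge 15/178 + 14/89 → 43/178
merge 39/178 + 41/178 → 40/89
merge 43/178 + 55/178 → 49/89
merge 40/89 + 49/89 → 1
L = 43/178 + 40/89 + 49/89 + 1 = 399/178 ≈ 2.242 bits/symbol.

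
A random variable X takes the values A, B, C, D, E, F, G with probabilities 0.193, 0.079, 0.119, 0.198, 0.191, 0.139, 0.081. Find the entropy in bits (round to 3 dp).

2.721 bits

H = −Σ pᵢ log₂ pᵢ.
−0.193·log₂(0.193) = 0.4581
−0.079·log₂(0.079) = 0.2893
−0.119·log₂(0.119) = 0.3654
−0.198·log₂(0.198) = 0.4626
−0.191·log₂(0.191) = 0.4562
−0.139·log₂(0.139) = 0.3957
−0.081·log₂(0.081) = 0.2937
Sum ≈ 2.7210 → 2.721 bits.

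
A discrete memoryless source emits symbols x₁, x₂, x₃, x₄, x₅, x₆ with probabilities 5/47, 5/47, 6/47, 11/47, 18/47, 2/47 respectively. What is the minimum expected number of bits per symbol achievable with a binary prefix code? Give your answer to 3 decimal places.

2.383 bits/symbol

Repeatedly combine the two least-probable nodes; the expected code length is the sum of the merged weights.
merge 2/47 + 5/47 → 7/47
merge 5/47 + 6/47 → 11/47
merge 7/47 + 11/47 → 18/47
merge 11/47 + 18/47 → 29/47
merge 18/47 + 29/47 → 1
L = 7/47 + 11/47 + 18/47 + 29/47 + 1 = 112/47 ≈ 2.383 bits/symbol.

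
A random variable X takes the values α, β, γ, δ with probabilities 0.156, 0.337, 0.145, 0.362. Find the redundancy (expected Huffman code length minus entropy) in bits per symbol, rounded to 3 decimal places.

0.057 bits

Entropy H = −Σ p log₂ p ≈ 1.8816 bits.
Huffman merges: 29/200+39/250→301/1000; 301/1000+337/1000→319/500; 181/500+319/500→1. L = 1939/1000 ≈ 1.9390.
L − H = 1.9390 − 1.8816 = 0.057 bits.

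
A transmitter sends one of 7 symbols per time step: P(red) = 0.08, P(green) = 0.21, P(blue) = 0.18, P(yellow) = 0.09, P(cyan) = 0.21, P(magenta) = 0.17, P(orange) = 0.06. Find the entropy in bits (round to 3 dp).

2.673 bits

H = −Σ pᵢ log₂ pᵢ.
−0.08·log₂(0.08) = 0.2915
−0.21·log₂(0.21) = 0.4728
−0.18·log₂(0.18) = 0.4453
−0.09·log₂(0.09) = 0.3127
−0.21·log₂(0.21) = 0.4728
−0.17·log₂(0.17) = 0.4346
−0.06·log₂(0.06) = 0.2435
Sum ≈ 2.6732 → 2.673 bits.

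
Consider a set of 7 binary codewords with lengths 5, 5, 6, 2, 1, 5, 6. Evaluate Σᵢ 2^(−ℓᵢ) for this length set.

With common denominator 2^6 = 64: Σ 2^(−ℓᵢ) = 2/64 + 2/64 + 1/64 + 16/64 + 32/64 + 2/64 + 1/64 = 56/64 = 0.875.

0.875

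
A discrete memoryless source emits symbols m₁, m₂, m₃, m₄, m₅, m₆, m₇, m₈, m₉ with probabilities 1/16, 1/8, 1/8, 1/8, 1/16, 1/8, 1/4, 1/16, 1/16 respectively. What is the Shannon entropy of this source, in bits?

3 bits

Each probability is a power of 1/2, so log₂(1/p) is an integer.
H = Σ p·log₂(1/p) = 1/16·4 + 1/8·3 + 1/8·3 + 1/8·3 + 1/16·4 + 1/8·3 + 1/4·2 + 1/16·4 + 1/16·4 = 3 bits.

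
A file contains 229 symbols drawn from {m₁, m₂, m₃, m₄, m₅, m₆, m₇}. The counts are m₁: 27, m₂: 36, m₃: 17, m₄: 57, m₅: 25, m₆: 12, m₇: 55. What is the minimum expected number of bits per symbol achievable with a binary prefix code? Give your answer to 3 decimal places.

Probabilities are the counts divided by 229.
Repeatedly combine the two least-probable nodes; the expected code length is the sum of the merged weights.
merge 12/229 + 17/229 → 29/229
merge 25/229 + 27/229 → 52/229
merge 29/229 + 36/229 → 65/229
merge 52/229 + 55/229 → 107/229
merge 57/229 + 65/229 → 122/229
merge 107/229 + 122/229 → 1
L = 29/229 + 52/229 + 65/229 + 107/229 + 122/229 + 1 = 604/229 ≈ 2.638 bits/symbol.

2.638 bits/symbol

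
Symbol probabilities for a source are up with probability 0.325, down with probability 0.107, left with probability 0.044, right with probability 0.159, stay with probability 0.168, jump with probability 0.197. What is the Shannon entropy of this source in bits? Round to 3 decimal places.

H = −Σ pᵢ log₂ pᵢ.
−0.325·log₂(0.325) = 0.5270
−0.107·log₂(0.107) = 0.3450
−0.044·log₂(0.044) = 0.1983
−0.159·log₂(0.159) = 0.4218
−0.168·log₂(0.168) = 0.4323
−0.197·log₂(0.197) = 0.4617
Sum ≈ 2.3861 → 2.386 bits.

2.386 bits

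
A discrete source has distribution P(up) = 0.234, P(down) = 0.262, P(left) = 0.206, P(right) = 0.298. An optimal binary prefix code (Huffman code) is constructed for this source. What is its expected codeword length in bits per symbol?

Repeatedly combine the two least-probable nodes; the expected code length is the sum of the merged weights.
merge 103/500 + 117/500 → 11/25
merge 131/500 + 149/500 → 14/25
merge 11/25 + 14/25 → 1
L = 11/25 + 14/25 + 1 = 2 bits/symbol.

2 bits/symbol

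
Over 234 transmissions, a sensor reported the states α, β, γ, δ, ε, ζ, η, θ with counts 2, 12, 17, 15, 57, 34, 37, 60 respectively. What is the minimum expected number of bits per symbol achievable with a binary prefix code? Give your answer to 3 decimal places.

Probabilities are the counts divided by 234.
Repeatedly combine the two least-probable nodes; the expected code length is the sum of the merged weights.
merge 1/117 + 2/39 → 7/117
merge 7/117 + 5/78 → 29/234
merge 17/234 + 29/234 → 23/117
merge 17/117 + 37/234 → 71/234
merge 23/117 + 19/78 → 103/234
merge 10/39 + 71/234 → 131/234
merge 103/234 + 131/234 → 1
L = 7/117 + 29/234 + 23/117 + 71/234 + 103/234 + 131/234 + 1 = 314/117 ≈ 2.684 bits/symbol.

2.684 bits/symbol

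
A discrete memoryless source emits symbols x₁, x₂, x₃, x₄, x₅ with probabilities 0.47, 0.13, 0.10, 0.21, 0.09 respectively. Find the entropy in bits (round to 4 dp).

H = −Σ pᵢ log₂ pᵢ.
−0.47·log₂(0.47) = 0.5120
−0.13·log₂(0.13) = 0.3826
−0.10·log₂(0.10) = 0.3322
−0.21·log₂(0.21) = 0.4728
−0.09·log₂(0.09) = 0.3127
Sum ≈ 2.0123 → 2.0123 bits.

2.0123 bits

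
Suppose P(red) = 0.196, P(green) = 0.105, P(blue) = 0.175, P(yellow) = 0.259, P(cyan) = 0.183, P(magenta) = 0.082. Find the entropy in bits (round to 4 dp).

2.4913 bits

H = −Σ pᵢ log₂ pᵢ.
−0.196·log₂(0.196) = 0.4608
−0.105·log₂(0.105) = 0.3414
−0.175·log₂(0.175) = 0.4401
−0.259·log₂(0.259) = 0.5048
−0.183·log₂(0.183) = 0.4484
−0.082·log₂(0.082) = 0.2959
Sum ≈ 2.4913 → 2.4913 bits.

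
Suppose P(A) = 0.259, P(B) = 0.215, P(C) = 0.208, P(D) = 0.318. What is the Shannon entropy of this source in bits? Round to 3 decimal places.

H = −Σ pᵢ log₂ pᵢ.
−0.259·log₂(0.259) = 0.5048
−0.215·log₂(0.215) = 0.4768
−0.208·log₂(0.208) = 0.4712
−0.318·log₂(0.318) = 0.5256
Sum ≈ 1.9784 → 1.978 bits.

1.978 bits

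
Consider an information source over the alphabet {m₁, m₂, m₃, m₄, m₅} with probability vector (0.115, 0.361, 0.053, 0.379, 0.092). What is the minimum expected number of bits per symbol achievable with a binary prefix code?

2.026 bits/symbol

Repeatedly combine the two least-probable nodes; the expected code length is the sum of the merged weights.
merge 53/1000 + 23/250 → 29/200
merge 23/200 + 29/200 → 13/50
merge 13/50 + 361/1000 → 621/1000
merge 379/1000 + 621/1000 → 1
L = 29/200 + 13/50 + 621/1000 + 1 = 1013/500 = 2.026 bits/symbol.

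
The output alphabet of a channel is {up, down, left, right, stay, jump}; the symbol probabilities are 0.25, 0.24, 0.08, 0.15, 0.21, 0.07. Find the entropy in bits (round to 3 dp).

H = −Σ pᵢ log₂ pᵢ.
−0.25·log₂(0.25) = 0.5000
−0.24·log₂(0.24) = 0.4941
−0.08·log₂(0.08) = 0.2915
−0.15·log₂(0.15) = 0.4105
−0.21·log₂(0.21) = 0.4728
−0.07·log₂(0.07) = 0.2686
Sum ≈ 2.4376 → 2.438 bits.

2.438 bits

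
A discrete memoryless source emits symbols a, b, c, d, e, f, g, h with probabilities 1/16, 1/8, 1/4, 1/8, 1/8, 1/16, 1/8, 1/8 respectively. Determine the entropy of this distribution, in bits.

Each probability is a power of 1/2, so log₂(1/p) is an integer.
H = Σ p·log₂(1/p) = 1/16·4 + 1/8·3 + 1/4·2 + 1/8·3 + 1/8·3 + 1/16·4 + 1/8·3 + 1/8·3 = 2.875 bits.

2.875 bits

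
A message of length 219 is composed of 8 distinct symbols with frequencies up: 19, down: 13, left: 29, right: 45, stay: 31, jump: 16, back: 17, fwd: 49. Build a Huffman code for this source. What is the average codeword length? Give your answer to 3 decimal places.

2.868 bits/symbol

Probabilities are the counts divided by 219.
Repeatedly combine the two least-probable nodes; the expected code length is the sum of the merged weights.
merge 13/219 + 16/219 → 29/219
merge 17/219 + 19/219 → 12/73
merge 29/219 + 29/219 → 58/219
merge 31/219 + 12/73 → 67/219
merge 15/73 + 49/219 → 94/219
merge 58/219 + 67/219 → 125/219
merge 94/219 + 125/219 → 1
L = 29/219 + 12/73 + 58/219 + 67/219 + 94/219 + 125/219 + 1 = 628/219 ≈ 2.868 bits/symbol.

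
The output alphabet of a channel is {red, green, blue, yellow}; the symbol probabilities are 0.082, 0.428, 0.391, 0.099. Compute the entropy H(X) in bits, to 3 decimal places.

1.680 bits

H = −Σ pᵢ log₂ pᵢ.
−0.082·log₂(0.082) = 0.2959
−0.428·log₂(0.428) = 0.5240
−0.391·log₂(0.391) = 0.5297
−0.099·log₂(0.099) = 0.3303
Sum ≈ 1.6799 → 1.680 bits.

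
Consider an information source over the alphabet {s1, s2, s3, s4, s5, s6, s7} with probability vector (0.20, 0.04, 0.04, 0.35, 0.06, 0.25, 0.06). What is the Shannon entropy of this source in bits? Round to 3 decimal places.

H = −Σ pᵢ log₂ pᵢ.
−0.20·log₂(0.20) = 0.4644
−0.04·log₂(0.04) = 0.1858
−0.04·log₂(0.04) = 0.1858
−0.35·log₂(0.35) = 0.5301
−0.06·log₂(0.06) = 0.2435
−0.25·log₂(0.25) = 0.5000
−0.06·log₂(0.06) = 0.2435
Sum ≈ 2.3531 → 2.353 bits.

2.353 bits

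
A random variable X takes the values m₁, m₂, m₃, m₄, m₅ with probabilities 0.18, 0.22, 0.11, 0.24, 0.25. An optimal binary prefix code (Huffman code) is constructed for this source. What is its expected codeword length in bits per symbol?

Repeatedly combine the two least-probable nodes; the expected code length is the sum of the merged weights.
merge 11/100 + 9/50 → 29/100
merge 11/50 + 6/25 → 23/50
merge 1/4 + 29/100 → 27/50
merge 23/50 + 27/50 → 1
L = 29/100 + 23/50 + 27/50 + 1 = 229/100 = 2.29 bits/symbol.

2.29 bits/symbol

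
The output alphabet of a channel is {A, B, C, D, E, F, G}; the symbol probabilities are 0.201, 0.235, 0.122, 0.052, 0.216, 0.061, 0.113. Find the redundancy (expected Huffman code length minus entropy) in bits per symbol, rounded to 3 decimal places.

Entropy H = −Σ p log₂ p ≈ 2.6275 bits.
Huffman merges: 13/250+61/1000→113/1000; 113/1000+113/1000→113/500; 61/500+201/1000→323/1000; 27/125+113/500→221/500; 47/200+323/1000→279/500; 221/500+279/500→1. L = 1331/500 ≈ 2.6620.
L − H = 2.6620 − 2.6275 = 0.035 bits.

0.035 bits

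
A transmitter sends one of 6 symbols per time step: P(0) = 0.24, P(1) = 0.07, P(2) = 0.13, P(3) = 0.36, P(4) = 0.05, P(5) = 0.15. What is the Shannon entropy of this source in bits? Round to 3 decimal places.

H = −Σ pᵢ log₂ pᵢ.
−0.24·log₂(0.24) = 0.4941
−0.07·log₂(0.07) = 0.2686
−0.13·log₂(0.13) = 0.3826
−0.36·log₂(0.36) = 0.5306
−0.05·log₂(0.05) = 0.2161
−0.15·log₂(0.15) = 0.4105
Sum ≈ 2.3026 → 2.303 bits.

2.303 bits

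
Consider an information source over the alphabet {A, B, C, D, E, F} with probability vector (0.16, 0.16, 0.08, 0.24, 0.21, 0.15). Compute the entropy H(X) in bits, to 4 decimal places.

H = −Σ pᵢ log₂ pᵢ.
−0.16·log₂(0.16) = 0.4230
−0.16·log₂(0.16) = 0.4230
−0.08·log₂(0.08) = 0.2915
−0.24·log₂(0.24) = 0.4941
−0.21·log₂(0.21) = 0.4728
−0.15·log₂(0.15) = 0.4105
Sum ≈ 2.5150 → 2.5150 bits.

2.5150 bits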